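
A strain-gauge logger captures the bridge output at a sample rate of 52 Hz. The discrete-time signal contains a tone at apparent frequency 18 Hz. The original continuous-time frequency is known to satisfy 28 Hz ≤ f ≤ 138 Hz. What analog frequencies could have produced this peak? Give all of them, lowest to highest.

34 Hz, 70 Hz, 86 Hz, 122 Hz, 138 Hz

Frequencies that alias to 18 Hz are k·fs ± 18 Hz for integer k ≥ 0.
k=0: 18 Hz.
k=1: 34 Hz, 70 Hz.
k=2: 86 Hz, 122 Hz.
k=3: 138 Hz, 174 Hz.
k=4: 190 Hz, 226 Hz.
Within [28 Hz, 138 Hz]: 34 Hz, 70 Hz, 86 Hz, 122 Hz, 138 Hz.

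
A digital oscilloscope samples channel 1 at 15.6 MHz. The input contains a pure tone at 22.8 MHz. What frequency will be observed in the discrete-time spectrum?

7.2 MHz

22.8 MHz mod fs = 7.2 MHz.
7.2 MHz ≤ fs/2 = 7.8 MHz, appears at 7.2 MHz.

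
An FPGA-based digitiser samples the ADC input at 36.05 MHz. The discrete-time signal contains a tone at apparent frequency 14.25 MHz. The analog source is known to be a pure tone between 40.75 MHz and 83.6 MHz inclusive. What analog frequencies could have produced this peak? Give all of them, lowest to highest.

Frequencies that alias to 14.25 MHz are k·fs ± 14.25 MHz for integer k ≥ 0.
k=0: 14.25 MHz.
k=1: 21.8 MHz, 50.3 MHz.
k=2: 57.85 MHz, 86.35 MHz.
k=3: 93.9 MHz, 122.4 MHz.
Within [40.75 MHz, 83.6 MHz]: 50.3 MHz, 57.85 MHz.

50.3 MHz, 57.85 MHz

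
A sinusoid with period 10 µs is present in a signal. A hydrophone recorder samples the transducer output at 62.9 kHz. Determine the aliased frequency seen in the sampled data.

25.8 kHz

T = 10 µs → f = 1/T = 100 kHz.
100 kHz mod fs = 37.1 kHz.
37.1 kHz > fs/2 = 31.45 kHz, folds to fs − 37.1 kHz = 25.8 kHz.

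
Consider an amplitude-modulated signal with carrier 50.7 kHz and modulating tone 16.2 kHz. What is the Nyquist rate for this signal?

133.8 kHz

AM sidebands sit at fc ± fm = 34.5 kHz and 66.9 kHz.
Highest-frequency component: 66.9 kHz.
Nyquist rate = 2 × 66.9 kHz = 133.8 kHz.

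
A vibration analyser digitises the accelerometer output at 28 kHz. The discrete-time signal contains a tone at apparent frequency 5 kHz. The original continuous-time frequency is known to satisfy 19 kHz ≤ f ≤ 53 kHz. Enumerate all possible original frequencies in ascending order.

Frequencies that alias to 5 kHz are k·fs ± 5 kHz for integer k ≥ 0.
k=0: 5 kHz.
k=1: 23 kHz, 33 kHz.
k=2: 51 kHz, 61 kHz.
k=3: 79 kHz, 89 kHz.
Within [19 kHz, 53 kHz]: 23 kHz, 33 kHz, 51 kHz.

23 kHz, 33 kHz, 51 kHz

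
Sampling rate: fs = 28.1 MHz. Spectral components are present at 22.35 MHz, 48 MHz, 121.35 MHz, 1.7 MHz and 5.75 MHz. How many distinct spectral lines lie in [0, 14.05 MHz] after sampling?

4

fs/2 = 14.05 MHz.
22.35 MHz > fs/2 = 14.05 MHz, folds to fs − 22.35 MHz = 5.75 MHz.
48 MHz mod fs = 19.9 MHz.
19.9 MHz > fs/2 = 14.05 MHz, folds to fs − 19.9 MHz = 8.2 MHz.
121.35 MHz mod fs = 8.95 MHz.
8.95 MHz ≤ fs/2 = 14.05 MHz, appears at 8.95 MHz.
1.7 MHz ≤ fs/2 = 14.05 MHz, passes unchanged.
5.75 MHz ≤ fs/2 = 14.05 MHz, passes unchanged.
Distinct values: {1.7 MHz, 5.75 MHz, 8.2 MHz, 8.95 MHz} → 4.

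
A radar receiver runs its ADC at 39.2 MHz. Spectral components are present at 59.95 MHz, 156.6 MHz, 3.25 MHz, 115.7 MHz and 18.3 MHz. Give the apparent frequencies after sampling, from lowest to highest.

0.2 MHz, 1.9 MHz, 3.25 MHz, 18.3 MHz, 18.45 MHz

fs/2 = 19.6 MHz.
59.95 MHz mod fs = 20.75 MHz.
20.75 MHz > fs/2 = 19.6 MHz, folds to fs − 20.75 MHz = 18.45 MHz.
156.6 MHz mod fs = 39 MHz.
39 MHz > fs/2 = 19.6 MHz, folds to fs − 39 MHz = 0.2 MHz.
3.25 MHz ≤ fs/2 = 19.6 MHz, passes unchanged.
115.7 MHz mod fs = 37.3 MHz.
37.3 MHz > fs/2 = 19.6 MHz, folds to fs − 37.3 MHz = 1.9 MHz.
18.3 MHz ≤ fs/2 = 19.6 MHz, passes unchanged.
Distinct values: {0.2 MHz, 1.9 MHz, 3.25 MHz, 18.3 MHz, 18.45 MHz}.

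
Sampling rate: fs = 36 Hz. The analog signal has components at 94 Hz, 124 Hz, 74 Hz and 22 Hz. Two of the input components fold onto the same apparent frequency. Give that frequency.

14 Hz

fs/2 = 18 Hz.
94 Hz mod fs = 22 Hz.
22 Hz > fs/2 = 18 Hz, folds to fs − 22 Hz = 14 Hz.
124 Hz mod fs = 16 Hz.
16 Hz ≤ fs/2 = 18 Hz, appears at 16 Hz.
74 Hz mod fs = 2 Hz.
2 Hz ≤ fs/2 = 18 Hz, appears at 2 Hz.
22 Hz > fs/2 = 18 Hz, folds to fs − 22 Hz = 14 Hz.
22 Hz and 94 Hz both map to 14 Hz.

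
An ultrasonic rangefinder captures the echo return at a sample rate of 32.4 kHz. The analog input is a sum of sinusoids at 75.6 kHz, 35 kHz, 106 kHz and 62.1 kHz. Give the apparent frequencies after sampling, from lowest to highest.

2.6 kHz, 2.7 kHz, 8.8 kHz, 10.8 kHz

fs/2 = 16.2 kHz.
75.6 kHz mod fs = 10.8 kHz.
10.8 kHz ≤ fs/2 = 16.2 kHz, appears at 10.8 kHz.
35 kHz mod fs = 2.6 kHz.
2.6 kHz ≤ fs/2 = 16.2 kHz, appears at 2.6 kHz.
106 kHz mod fs = 8.8 kHz.
8.8 kHz ≤ fs/2 = 16.2 kHz, appears at 8.8 kHz.
62.1 kHz mod fs = 29.7 kHz.
29.7 kHz > fs/2 = 16.2 kHz, folds to fs − 29.7 kHz = 2.7 kHz.
Distinct values: {2.6 kHz, 2.7 kHz, 8.8 kHz, 10.8 kHz}.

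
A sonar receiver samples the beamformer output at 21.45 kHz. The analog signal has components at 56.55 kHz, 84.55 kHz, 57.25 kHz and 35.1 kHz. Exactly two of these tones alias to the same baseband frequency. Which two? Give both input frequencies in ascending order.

fs/2 = 10.725 kHz.
56.55 kHz mod fs = 13.65 kHz.
13.65 kHz > fs/2 = 10.725 kHz, folds to fs − 13.65 kHz = 7.8 kHz.
84.55 kHz mod fs = 20.2 kHz.
20.2 kHz > fs/2 = 10.725 kHz, folds to fs − 20.2 kHz = 1.25 kHz.
57.25 kHz mod fs = 14.35 kHz.
14.35 kHz > fs/2 = 10.725 kHz, folds to fs − 14.35 kHz = 7.1 kHz.
35.1 kHz mod fs = 13.65 kHz.
13.65 kHz > fs/2 = 10.725 kHz, folds to fs − 13.65 kHz = 7.8 kHz.
35.1 kHz and 56.55 kHz both map to 7.8 kHz.

35.1 kHz, 56.55 kHz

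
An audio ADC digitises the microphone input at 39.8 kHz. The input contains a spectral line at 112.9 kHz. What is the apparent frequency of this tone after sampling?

6.5 kHz

112.9 kHz mod fs = 33.3 kHz.
33.3 kHz > fs/2 = 19.9 kHz, folds to fs − 33.3 kHz = 6.5 kHz.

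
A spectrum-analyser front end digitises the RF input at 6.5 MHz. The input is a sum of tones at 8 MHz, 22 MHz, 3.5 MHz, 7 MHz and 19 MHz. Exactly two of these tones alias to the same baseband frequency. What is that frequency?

fs/2 = 3.25 MHz.
8 MHz mod fs = 1.5 MHz.
1.5 MHz ≤ fs/2 = 3.25 MHz, appears at 1.5 MHz.
22 MHz mod fs = 2.5 MHz.
2.5 MHz ≤ fs/2 = 3.25 MHz, appears at 2.5 MHz.
3.5 MHz > fs/2 = 3.25 MHz, folds to fs − 3.5 MHz = 3 MHz.
7 MHz mod fs = 0.5 MHz.
0.5 MHz ≤ fs/2 = 3.25 MHz, appears at 0.5 MHz.
19 MHz mod fs = 6 MHz.
6 MHz > fs/2 = 3.25 MHz, folds to fs − 6 MHz = 0.5 MHz.
7 MHz and 19 MHz both map to 0.5 MHz.

0.5 MHz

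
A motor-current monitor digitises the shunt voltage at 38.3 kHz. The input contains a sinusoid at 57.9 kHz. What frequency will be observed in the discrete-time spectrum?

57.9 kHz mod fs = 19.6 kHz.
19.6 kHz > fs/2 = 19.15 kHz, folds to fs − 19.6 kHz = 18.7 kHz.

18.7 kHz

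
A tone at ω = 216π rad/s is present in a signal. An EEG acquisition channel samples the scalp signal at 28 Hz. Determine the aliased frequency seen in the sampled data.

ω = 216π rad/s → f = ω/(2π) = 108 Hz.
108 Hz mod fs = 24 Hz.
24 Hz > fs/2 = 14 Hz, folds to fs − 24 Hz = 4 Hz.

4 Hz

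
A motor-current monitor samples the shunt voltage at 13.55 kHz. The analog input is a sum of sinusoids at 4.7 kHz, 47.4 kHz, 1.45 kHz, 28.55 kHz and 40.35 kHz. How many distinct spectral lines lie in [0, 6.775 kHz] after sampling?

fs/2 = 6.775 kHz.
4.7 kHz ≤ fs/2 = 6.775 kHz, passes unchanged.
47.4 kHz mod fs = 6.75 kHz.
6.75 kHz ≤ fs/2 = 6.775 kHz, appears at 6.75 kHz.
1.45 kHz ≤ fs/2 = 6.775 kHz, passes unchanged.
28.55 kHz mod fs = 1.45 kHz.
1.45 kHz ≤ fs/2 = 6.775 kHz, appears at 1.45 kHz.
40.35 kHz mod fs = 13.25 kHz.
13.25 kHz > fs/2 = 6.775 kHz, folds to fs − 13.25 kHz = 0.3 kHz.
Distinct values: {0.3 kHz, 1.45 kHz, 4.7 kHz, 6.75 kHz} → 4.

4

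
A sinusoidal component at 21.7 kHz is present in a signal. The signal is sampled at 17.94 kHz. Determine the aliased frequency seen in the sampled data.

21.7 kHz mod fs = 3.76 kHz.
3.76 kHz ≤ fs/2 = 8.97 kHz, appears at 3.76 kHz.

3.76 kHz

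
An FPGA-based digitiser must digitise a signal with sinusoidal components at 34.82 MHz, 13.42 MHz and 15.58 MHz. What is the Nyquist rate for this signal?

Highest-frequency component: 34.82 MHz.
Nyquist rate = 2 × 34.82 MHz = 69.64 MHz.

69.64 MHz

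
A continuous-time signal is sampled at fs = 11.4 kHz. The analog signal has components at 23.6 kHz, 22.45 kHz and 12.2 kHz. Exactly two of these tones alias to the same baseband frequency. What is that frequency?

fs/2 = 5.7 kHz.
23.6 kHz mod fs = 0.8 kHz.
0.8 kHz ≤ fs/2 = 5.7 kHz, appears at 0.8 kHz.
22.45 kHz mod fs = 11.05 kHz.
11.05 kHz > fs/2 = 5.7 kHz, folds to fs − 11.05 kHz = 0.35 kHz.
12.2 kHz mod fs = 0.8 kHz.
0.8 kHz ≤ fs/2 = 5.7 kHz, appears at 0.8 kHz.
12.2 kHz and 23.6 kHz both map to 0.8 kHz.

0.8 kHz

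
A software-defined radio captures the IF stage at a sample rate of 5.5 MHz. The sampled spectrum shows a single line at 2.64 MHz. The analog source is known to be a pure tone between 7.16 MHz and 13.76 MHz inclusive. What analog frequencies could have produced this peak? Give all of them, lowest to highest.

Frequencies that alias to 2.64 MHz are k·fs ± 2.64 MHz for integer k ≥ 0.
k=0: 2.64 MHz.
k=1: 2.86 MHz, 8.14 MHz.
k=2: 8.36 MHz, 13.64 MHz.
k=3: 13.86 MHz, 19.14 MHz.
Within [7.16 MHz, 13.76 MHz]: 8.14 MHz, 8.36 MHz, 13.64 MHz.

8.14 MHz, 8.36 MHz, 13.64 MHz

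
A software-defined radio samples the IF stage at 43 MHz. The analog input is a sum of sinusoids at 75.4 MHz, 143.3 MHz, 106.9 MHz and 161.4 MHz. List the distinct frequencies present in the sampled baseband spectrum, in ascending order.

fs/2 = 21.5 MHz.
75.4 MHz mod fs = 32.4 MHz.
32.4 MHz > fs/2 = 21.5 MHz, folds to fs − 32.4 MHz = 10.6 MHz.
143.3 MHz mod fs = 14.3 MHz.
14.3 MHz ≤ fs/2 = 21.5 MHz, appears at 14.3 MHz.
106.9 MHz mod fs = 20.9 MHz.
20.9 MHz ≤ fs/2 = 21.5 MHz, appears at 20.9 MHz.
161.4 MHz mod fs = 32.4 MHz.
32.4 MHz > fs/2 = 21.5 MHz, folds to fs − 32.4 MHz = 10.6 MHz.
Distinct values: {10.6 MHz, 14.3 MHz, 20.9 MHz}.

10.6 MHz, 14.3 MHz, 20.9 MHz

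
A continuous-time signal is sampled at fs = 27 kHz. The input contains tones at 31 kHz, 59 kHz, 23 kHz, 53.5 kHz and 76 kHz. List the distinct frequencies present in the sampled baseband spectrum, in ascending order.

fs/2 = 13.5 kHz.
31 kHz mod fs = 4 kHz.
4 kHz ≤ fs/2 = 13.5 kHz, appears at 4 kHz.
59 kHz mod fs = 5 kHz.
5 kHz ≤ fs/2 = 13.5 kHz, appears at 5 kHz.
23 kHz > fs/2 = 13.5 kHz, folds to fs − 23 kHz = 4 kHz.
53.5 kHz mod fs = 26.5 kHz.
26.5 kHz > fs/2 = 13.5 kHz, folds to fs − 26.5 kHz = 0.5 kHz.
76 kHz mod fs = 22 kHz.
22 kHz > fs/2 = 13.5 kHz, folds to fs − 22 kHz = 5 kHz.
Distinct values: {0.5 kHz, 4 kHz, 5 kHz}.

0.5 kHz, 4 kHz, 5 kHz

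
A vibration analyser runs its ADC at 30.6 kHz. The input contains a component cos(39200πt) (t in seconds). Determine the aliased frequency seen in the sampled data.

ω = 39200π rad/s → f = ω/(2π) = 19600 Hz = 19.6 kHz.
19.6 kHz > fs/2 = 15.3 kHz, folds to fs − 19.6 kHz = 11 kHz.

11 kHz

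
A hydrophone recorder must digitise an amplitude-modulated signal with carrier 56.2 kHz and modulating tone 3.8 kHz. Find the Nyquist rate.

120 kHz

AM sidebands sit at fc ± fm = 52.4 kHz and 60 kHz.
Highest-frequency component: 60 kHz.
Nyquist rate = 2 × 60 kHz = 120 kHz.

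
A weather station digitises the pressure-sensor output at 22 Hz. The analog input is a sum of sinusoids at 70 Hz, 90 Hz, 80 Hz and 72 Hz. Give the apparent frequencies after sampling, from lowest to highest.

fs/2 = 11 Hz.
70 Hz mod fs = 4 Hz.
4 Hz ≤ fs/2 = 11 Hz, appears at 4 Hz.
90 Hz mod fs = 2 Hz.
2 Hz ≤ fs/2 = 11 Hz, appears at 2 Hz.
80 Hz mod fs = 14 Hz.
14 Hz > fs/2 = 11 Hz, folds to fs − 14 Hz = 8 Hz.
72 Hz mod fs = 6 Hz.
6 Hz ≤ fs/2 = 11 Hz, appears at 6 Hz.
Distinct values: {2 Hz, 4 Hz, 6 Hz, 8 Hz}.

2 Hz, 4 Hz, 6 Hz, 8 Hz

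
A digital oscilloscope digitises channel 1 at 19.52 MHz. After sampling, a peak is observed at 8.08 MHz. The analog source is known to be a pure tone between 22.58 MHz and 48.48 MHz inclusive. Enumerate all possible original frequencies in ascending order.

27.6 MHz, 30.96 MHz, 47.12 MHz

Frequencies that alias to 8.08 MHz are k·fs ± 8.08 MHz for integer k ≥ 0.
k=0: 8.08 MHz.
k=1: 11.44 MHz, 27.6 MHz.
k=2: 30.96 MHz, 47.12 MHz.
k=3: 50.48 MHz, 66.64 MHz.
Within [22.58 MHz, 48.48 MHz]: 27.6 MHz, 30.96 MHz, 47.12 MHz.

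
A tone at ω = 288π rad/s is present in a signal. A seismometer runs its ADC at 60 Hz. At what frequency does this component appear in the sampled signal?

24 Hz

ω = 288π rad/s → f = ω/(2π) = 144 Hz.
144 Hz mod fs = 24 Hz.
24 Hz ≤ fs/2 = 30 Hz, appears at 24 Hz.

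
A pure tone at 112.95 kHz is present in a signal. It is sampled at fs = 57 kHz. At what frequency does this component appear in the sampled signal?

112.95 kHz mod fs = 55.95 kHz.
55.95 kHz > fs/2 = 28.5 kHz, folds to fs − 55.95 kHz = 1.05 kHz.

1.05 kHz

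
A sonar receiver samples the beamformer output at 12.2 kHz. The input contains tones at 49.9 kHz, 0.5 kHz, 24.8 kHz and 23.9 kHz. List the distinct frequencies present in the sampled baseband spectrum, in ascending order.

0.4 kHz, 0.5 kHz, 1.1 kHz

fs/2 = 6.1 kHz.
49.9 kHz mod fs = 1.1 kHz.
1.1 kHz ≤ fs/2 = 6.1 kHz, appears at 1.1 kHz.
0.5 kHz ≤ fs/2 = 6.1 kHz, passes unchanged.
24.8 kHz mod fs = 0.4 kHz.
0.4 kHz ≤ fs/2 = 6.1 kHz, appears at 0.4 kHz.
23.9 kHz mod fs = 11.7 kHz.
11.7 kHz > fs/2 = 6.1 kHz, folds to fs − 11.7 kHz = 0.5 kHz.
Distinct values: {0.4 kHz, 0.5 kHz, 1.1 kHz}.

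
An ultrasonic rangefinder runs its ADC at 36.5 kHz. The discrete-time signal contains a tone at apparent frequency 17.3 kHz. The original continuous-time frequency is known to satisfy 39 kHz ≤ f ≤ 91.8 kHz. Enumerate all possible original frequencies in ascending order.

53.8 kHz, 55.7 kHz, 90.3 kHz

Frequencies that alias to 17.3 kHz are k·fs ± 17.3 kHz for integer k ≥ 0.
k=0: 17.3 kHz.
k=1: 19.2 kHz, 53.8 kHz.
k=2: 55.7 kHz, 90.3 kHz.
k=3: 92.2 kHz, 126.8 kHz.
Within [39 kHz, 91.8 kHz]: 53.8 kHz, 55.7 kHz, 90.3 kHz.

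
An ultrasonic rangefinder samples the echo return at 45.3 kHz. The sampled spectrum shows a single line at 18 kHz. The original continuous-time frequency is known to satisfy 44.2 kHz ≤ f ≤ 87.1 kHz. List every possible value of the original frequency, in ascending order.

63.3 kHz, 72.6 kHz

Frequencies that alias to 18 kHz are k·fs ± 18 kHz for integer k ≥ 0.
k=0: 18 kHz.
k=1: 27.3 kHz, 63.3 kHz.
k=2: 72.6 kHz, 108.6 kHz.
k=3: 117.9 kHz, 153.9 kHz.
Within [44.2 kHz, 87.1 kHz]: 63.3 kHz, 72.6 kHz.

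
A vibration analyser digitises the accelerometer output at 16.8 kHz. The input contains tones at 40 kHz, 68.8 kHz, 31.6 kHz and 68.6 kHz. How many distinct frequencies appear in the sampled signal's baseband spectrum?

fs/2 = 8.4 kHz.
40 kHz mod fs = 6.4 kHz.
6.4 kHz ≤ fs/2 = 8.4 kHz, appears at 6.4 kHz.
68.8 kHz mod fs = 1.6 kHz.
1.6 kHz ≤ fs/2 = 8.4 kHz, appears at 1.6 kHz.
31.6 kHz mod fs = 14.8 kHz.
14.8 kHz > fs/2 = 8.4 kHz, folds to fs − 14.8 kHz = 2 kHz.
68.6 kHz mod fs = 1.4 kHz.
1.4 kHz ≤ fs/2 = 8.4 kHz, appears at 1.4 kHz.
Distinct values: {1.4 kHz, 1.6 kHz, 2 kHz, 6.4 kHz} → 4.

4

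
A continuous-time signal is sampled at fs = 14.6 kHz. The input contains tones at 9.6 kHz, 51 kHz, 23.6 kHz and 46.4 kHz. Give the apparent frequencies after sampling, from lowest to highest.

2.6 kHz, 5 kHz, 5.6 kHz, 7.2 kHz

fs/2 = 7.3 kHz.
9.6 kHz > fs/2 = 7.3 kHz, folds to fs − 9.6 kHz = 5 kHz.
51 kHz mod fs = 7.2 kHz.
7.2 kHz ≤ fs/2 = 7.3 kHz, appears at 7.2 kHz.
23.6 kHz mod fs = 9 kHz.
9 kHz > fs/2 = 7.3 kHz, folds to fs − 9 kHz = 5.6 kHz.
46.4 kHz mod fs = 2.6 kHz.
2.6 kHz ≤ fs/2 = 7.3 kHz, appears at 2.6 kHz.
Distinct values: {2.6 kHz, 5 kHz, 5.6 kHz, 7.2 kHz}.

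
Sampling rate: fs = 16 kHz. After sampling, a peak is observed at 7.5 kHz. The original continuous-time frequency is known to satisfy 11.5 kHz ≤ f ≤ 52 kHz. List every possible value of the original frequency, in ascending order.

23.5 kHz, 24.5 kHz, 39.5 kHz, 40.5 kHz

Frequencies that alias to 7.5 kHz are k·fs ± 7.5 kHz for integer k ≥ 0.
k=0: 7.5 kHz.
k=1: 8.5 kHz, 23.5 kHz.
k=2: 24.5 kHz, 39.5 kHz.
k=3: 40.5 kHz, 55.5 kHz.
k=4: 56.5 kHz, 71.5 kHz.
Within [11.5 kHz, 52 kHz]: 23.5 kHz, 24.5 kHz, 39.5 kHz, 40.5 kHz.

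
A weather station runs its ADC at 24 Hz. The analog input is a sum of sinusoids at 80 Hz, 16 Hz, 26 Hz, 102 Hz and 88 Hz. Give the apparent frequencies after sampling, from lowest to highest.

2 Hz, 6 Hz, 8 Hz

fs/2 = 12 Hz.
80 Hz mod fs = 8 Hz.
8 Hz ≤ fs/2 = 12 Hz, appears at 8 Hz.
16 Hz > fs/2 = 12 Hz, folds to fs − 16 Hz = 8 Hz.
26 Hz mod fs = 2 Hz.
2 Hz ≤ fs/2 = 12 Hz, appears at 2 Hz.
102 Hz mod fs = 6 Hz.
6 Hz ≤ fs/2 = 12 Hz, appears at 6 Hz.
88 Hz mod fs = 16 Hz.
16 Hz > fs/2 = 12 Hz, folds to fs − 16 Hz = 8 Hz.
Distinct values: {2 Hz, 6 Hz, 8 Hz}.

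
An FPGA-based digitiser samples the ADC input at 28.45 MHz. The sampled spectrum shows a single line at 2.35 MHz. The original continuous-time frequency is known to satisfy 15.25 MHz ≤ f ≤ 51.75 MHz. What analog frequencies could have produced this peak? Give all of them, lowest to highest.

Frequencies that alias to 2.35 MHz are k·fs ± 2.35 MHz for integer k ≥ 0.
k=0: 2.35 MHz.
k=1: 26.1 MHz, 30.8 MHz.
k=2: 54.55 MHz, 59.25 MHz.
Within [15.25 MHz, 51.75 MHz]: 26.1 MHz, 30.8 MHz.

26.1 MHz, 30.8 MHz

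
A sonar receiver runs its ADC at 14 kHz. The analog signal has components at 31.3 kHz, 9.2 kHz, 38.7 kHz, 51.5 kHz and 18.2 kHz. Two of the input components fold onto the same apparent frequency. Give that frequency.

fs/2 = 7 kHz.
31.3 kHz mod fs = 3.3 kHz.
3.3 kHz ≤ fs/2 = 7 kHz, appears at 3.3 kHz.
9.2 kHz > fs/2 = 7 kHz, folds to fs − 9.2 kHz = 4.8 kHz.
38.7 kHz mod fs = 10.7 kHz.
10.7 kHz > fs/2 = 7 kHz, folds to fs − 10.7 kHz = 3.3 kHz.
51.5 kHz mod fs = 9.5 kHz.
9.5 kHz > fs/2 = 7 kHz, folds to fs − 9.5 kHz = 4.5 kHz.
18.2 kHz mod fs = 4.2 kHz.
4.2 kHz ≤ fs/2 = 7 kHz, appears at 4.2 kHz.
31.3 kHz and 38.7 kHz both map to 3.3 kHz.

3.3 kHz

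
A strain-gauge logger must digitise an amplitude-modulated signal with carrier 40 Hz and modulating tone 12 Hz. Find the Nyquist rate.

104 Hz

AM sidebands sit at fc ± fm = 28 Hz and 52 Hz.
Highest-frequency component: 52 Hz.
Nyquist rate = 2 × 52 Hz = 104 Hz.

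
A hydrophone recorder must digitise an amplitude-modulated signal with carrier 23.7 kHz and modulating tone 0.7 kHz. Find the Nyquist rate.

48.8 kHz

AM sidebands sit at fc ± fm = 23 kHz and 24.4 kHz.
Highest-frequency component: 24.4 kHz.
Nyquist rate = 2 × 24.4 kHz = 48.8 kHz.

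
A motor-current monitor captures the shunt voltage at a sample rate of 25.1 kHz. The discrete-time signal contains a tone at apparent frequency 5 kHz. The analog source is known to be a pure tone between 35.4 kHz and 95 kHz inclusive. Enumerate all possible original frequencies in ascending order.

45.2 kHz, 55.2 kHz, 70.3 kHz, 80.3 kHz

Frequencies that alias to 5 kHz are k·fs ± 5 kHz for integer k ≥ 0.
k=0: 5 kHz.
k=1: 20.1 kHz, 30.1 kHz.
k=2: 45.2 kHz, 55.2 kHz.
k=3: 70.3 kHz, 80.3 kHz.
k=4: 95.4 kHz, 105.4 kHz.
Within [35.4 kHz, 95 kHz]: 45.2 kHz, 55.2 kHz, 70.3 kHz, 80.3 kHz.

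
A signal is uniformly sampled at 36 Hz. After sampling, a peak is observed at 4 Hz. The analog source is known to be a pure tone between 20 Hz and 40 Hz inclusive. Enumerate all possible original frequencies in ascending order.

32 Hz, 40 Hz

Frequencies that alias to 4 Hz are k·fs ± 4 Hz for integer k ≥ 0.
k=0: 4 Hz.
k=1: 32 Hz, 40 Hz.
k=2: 68 Hz, 76 Hz.
Within [20 Hz, 40 Hz]: 32 Hz, 40 Hz.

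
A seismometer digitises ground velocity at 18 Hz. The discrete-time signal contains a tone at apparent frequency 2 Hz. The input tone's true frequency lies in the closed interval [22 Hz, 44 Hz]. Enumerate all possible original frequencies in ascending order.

34 Hz, 38 Hz

Frequencies that alias to 2 Hz are k·fs ± 2 Hz for integer k ≥ 0.
k=0: 2 Hz.
k=1: 16 Hz, 20 Hz.
k=2: 34 Hz, 38 Hz.
k=3: 52 Hz, 56 Hz.
Within [22 Hz, 44 Hz]: 34 Hz, 38 Hz.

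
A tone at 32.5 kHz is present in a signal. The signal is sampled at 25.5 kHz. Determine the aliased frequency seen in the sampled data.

7 kHz

32.5 kHz mod fs = 7 kHz.
7 kHz ≤ fs/2 = 12.75 kHz, appears at 7 kHz.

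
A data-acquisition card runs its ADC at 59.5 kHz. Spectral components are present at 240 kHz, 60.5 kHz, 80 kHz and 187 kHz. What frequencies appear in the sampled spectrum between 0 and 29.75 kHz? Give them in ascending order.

1 kHz, 2 kHz, 8.5 kHz, 20.5 kHz

fs/2 = 29.75 kHz.
240 kHz mod fs = 2 kHz.
2 kHz ≤ fs/2 = 29.75 kHz, appears at 2 kHz.
60.5 kHz mod fs = 1 kHz.
1 kHz ≤ fs/2 = 29.75 kHz, appears at 1 kHz.
80 kHz mod fs = 20.5 kHz.
20.5 kHz ≤ fs/2 = 29.75 kHz, appears at 20.5 kHz.
187 kHz mod fs = 8.5 kHz.
8.5 kHz ≤ fs/2 = 29.75 kHz, appears at 8.5 kHz.
Distinct values: {1 kHz, 2 kHz, 8.5 kHz, 20.5 kHz}.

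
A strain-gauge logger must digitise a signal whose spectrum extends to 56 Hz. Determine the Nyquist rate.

112 Hz

Nyquist rate = 2 × 56 Hz = 112 Hz.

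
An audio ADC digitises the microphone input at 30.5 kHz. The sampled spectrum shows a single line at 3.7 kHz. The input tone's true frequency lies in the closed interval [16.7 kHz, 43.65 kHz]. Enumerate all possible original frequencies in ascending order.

26.8 kHz, 34.2 kHz

Frequencies that alias to 3.7 kHz are k·fs ± 3.7 kHz for integer k ≥ 0.
k=0: 3.7 kHz.
k=1: 26.8 kHz, 34.2 kHz.
k=2: 57.3 kHz, 64.7 kHz.
Within [16.7 kHz, 43.65 kHz]: 26.8 kHz, 34.2 kHz.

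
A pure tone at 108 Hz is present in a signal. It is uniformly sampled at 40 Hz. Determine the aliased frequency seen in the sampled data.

12 Hz

108 Hz mod fs = 28 Hz.
28 Hz > fs/2 = 20 Hz, folds to fs − 28 Hz = 12 Hz.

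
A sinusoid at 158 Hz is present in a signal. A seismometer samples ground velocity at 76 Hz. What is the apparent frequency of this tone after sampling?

158 Hz mod fs = 6 Hz.
6 Hz ≤ fs/2 = 38 Hz, appears at 6 Hz.

6 Hz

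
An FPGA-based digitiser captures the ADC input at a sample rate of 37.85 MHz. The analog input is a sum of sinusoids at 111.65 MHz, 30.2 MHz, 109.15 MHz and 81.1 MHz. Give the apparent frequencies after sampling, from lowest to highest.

fs/2 = 18.925 MHz.
111.65 MHz mod fs = 35.95 MHz.
35.95 MHz > fs/2 = 18.925 MHz, folds to fs − 35.95 MHz = 1.9 MHz.
30.2 MHz > fs/2 = 18.925 MHz, folds to fs − 30.2 MHz = 7.65 MHz.
109.15 MHz mod fs = 33.45 MHz.
33.45 MHz > fs/2 = 18.925 MHz, folds to fs − 33.45 MHz = 4.4 MHz.
81.1 MHz mod fs = 5.4 MHz.
5.4 MHz ≤ fs/2 = 18.925 MHz, appears at 5.4 MHz.
Distinct values: {1.9 MHz, 4.4 MHz, 5.4 MHz, 7.65 MHz}.

1.9 MHz, 4.4 MHz, 5.4 MHz, 7.65 MHz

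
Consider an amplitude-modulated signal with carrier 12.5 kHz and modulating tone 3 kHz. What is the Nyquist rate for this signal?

31 kHz

AM sidebands sit at fc ± fm = 9.5 kHz and 15.5 kHz.
Highest-frequency component: 15.5 kHz.
Nyquist rate = 2 × 15.5 kHz = 31 kHz.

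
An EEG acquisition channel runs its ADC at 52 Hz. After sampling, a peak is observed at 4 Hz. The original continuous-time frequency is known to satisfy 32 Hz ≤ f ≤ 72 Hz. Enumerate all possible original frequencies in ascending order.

48 Hz, 56 Hz

Frequencies that alias to 4 Hz are k·fs ± 4 Hz for integer k ≥ 0.
k=0: 4 Hz.
k=1: 48 Hz, 56 Hz.
k=2: 100 Hz, 108 Hz.
Within [32 Hz, 72 Hz]: 48 Hz, 56 Hz.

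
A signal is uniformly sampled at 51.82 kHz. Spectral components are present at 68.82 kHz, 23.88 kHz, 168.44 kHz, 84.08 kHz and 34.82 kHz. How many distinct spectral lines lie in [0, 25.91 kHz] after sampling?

fs/2 = 25.91 kHz.
68.82 kHz mod fs = 17 kHz.
17 kHz ≤ fs/2 = 25.91 kHz, appears at 17 kHz.
23.88 kHz ≤ fs/2 = 25.91 kHz, passes unchanged.
168.44 kHz mod fs = 12.98 kHz.
12.98 kHz ≤ fs/2 = 25.91 kHz, appears at 12.98 kHz.
84.08 kHz mod fs = 32.26 kHz.
32.26 kHz > fs/2 = 25.91 kHz, folds to fs − 32.26 kHz = 19.56 kHz.
34.82 kHz > fs/2 = 25.91 kHz, folds to fs − 34.82 kHz = 17 kHz.
Distinct values: {12.98 kHz, 17 kHz, 19.56 kHz, 23.88 kHz} → 4.

4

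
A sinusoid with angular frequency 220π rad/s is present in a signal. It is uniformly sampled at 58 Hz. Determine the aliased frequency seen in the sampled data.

6 Hz

ω = 220π rad/s → f = ω/(2π) = 110 Hz.
110 Hz mod fs = 52 Hz.
52 Hz > fs/2 = 29 Hz, folds to fs − 52 Hz = 6 Hz.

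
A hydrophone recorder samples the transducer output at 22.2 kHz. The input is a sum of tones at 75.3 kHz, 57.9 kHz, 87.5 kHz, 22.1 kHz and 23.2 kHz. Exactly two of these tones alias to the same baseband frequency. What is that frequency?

8.7 kHz

fs/2 = 11.1 kHz.
75.3 kHz mod fs = 8.7 kHz.
8.7 kHz ≤ fs/2 = 11.1 kHz, appears at 8.7 kHz.
57.9 kHz mod fs = 13.5 kHz.
13.5 kHz > fs/2 = 11.1 kHz, folds to fs − 13.5 kHz = 8.7 kHz.
87.5 kHz mod fs = 20.9 kHz.
20.9 kHz > fs/2 = 11.1 kHz, folds to fs − 20.9 kHz = 1.3 kHz.
22.1 kHz > fs/2 = 11.1 kHz, folds to fs − 22.1 kHz = 0.1 kHz.
23.2 kHz mod fs = 1 kHz.
1 kHz ≤ fs/2 = 11.1 kHz, appears at 1 kHz.
57.9 kHz and 75.3 kHz both map to 8.7 kHz.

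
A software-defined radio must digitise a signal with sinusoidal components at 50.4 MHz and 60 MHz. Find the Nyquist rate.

Highest-frequency component: 60 MHz.
Nyquist rate = 2 × 60 MHz = 120 MHz.

120 MHz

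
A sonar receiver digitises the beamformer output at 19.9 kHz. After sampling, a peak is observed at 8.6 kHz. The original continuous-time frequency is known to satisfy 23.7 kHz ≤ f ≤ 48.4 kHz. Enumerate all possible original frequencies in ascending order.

Frequencies that alias to 8.6 kHz are k·fs ± 8.6 kHz for integer k ≥ 0.
k=0: 8.6 kHz.
k=1: 11.3 kHz, 28.5 kHz.
k=2: 31.2 kHz, 48.4 kHz.
k=3: 51.1 kHz, 68.3 kHz.
Within [23.7 kHz, 48.4 kHz]: 28.5 kHz, 31.2 kHz, 48.4 kHz.

28.5 kHz, 31.2 kHz, 48.4 kHz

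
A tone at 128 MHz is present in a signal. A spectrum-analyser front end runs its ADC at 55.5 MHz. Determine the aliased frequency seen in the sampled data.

128 MHz mod fs = 17 MHz.
17 MHz ≤ fs/2 = 27.75 MHz, appears at 17 MHz.

17 MHz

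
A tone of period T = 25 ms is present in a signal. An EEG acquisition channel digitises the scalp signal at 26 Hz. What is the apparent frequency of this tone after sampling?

12 Hz

T = 25 ms → f = 1/T = 40 Hz.
40 Hz mod fs = 14 Hz.
14 Hz > fs/2 = 13 Hz, folds to fs − 14 Hz = 12 Hz.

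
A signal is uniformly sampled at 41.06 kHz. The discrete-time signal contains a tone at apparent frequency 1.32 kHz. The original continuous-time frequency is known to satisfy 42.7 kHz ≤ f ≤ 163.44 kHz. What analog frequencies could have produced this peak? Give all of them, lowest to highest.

80.8 kHz, 83.44 kHz, 121.86 kHz, 124.5 kHz, 162.92 kHz

Frequencies that alias to 1.32 kHz are k·fs ± 1.32 kHz for integer k ≥ 0.
k=0: 1.32 kHz.
k=1: 39.74 kHz, 42.38 kHz.
k=2: 80.8 kHz, 83.44 kHz.
k=3: 121.86 kHz, 124.5 kHz.
k=4: 162.92 kHz, 165.56 kHz.
k=5: 203.98 kHz, 206.62 kHz.
Within [42.7 kHz, 163.44 kHz]: 80.8 kHz, 83.44 kHz, 121.86 kHz, 124.5 kHz, 162.92 kHz.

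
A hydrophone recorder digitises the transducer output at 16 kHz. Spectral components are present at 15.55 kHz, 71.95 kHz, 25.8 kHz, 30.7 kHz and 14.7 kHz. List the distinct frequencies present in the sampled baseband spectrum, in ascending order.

0.45 kHz, 1.3 kHz, 6.2 kHz, 7.95 kHz

fs/2 = 8 kHz.
15.55 kHz > fs/2 = 8 kHz, folds to fs − 15.55 kHz = 0.45 kHz.
71.95 kHz mod fs = 7.95 kHz.
7.95 kHz ≤ fs/2 = 8 kHz, appears at 7.95 kHz.
25.8 kHz mod fs = 9.8 kHz.
9.8 kHz > fs/2 = 8 kHz, folds to fs − 9.8 kHz = 6.2 kHz.
30.7 kHz mod fs = 14.7 kHz.
14.7 kHz > fs/2 = 8 kHz, folds to fs − 14.7 kHz = 1.3 kHz.
14.7 kHz > fs/2 = 8 kHz, folds to fs − 14.7 kHz = 1.3 kHz.
Distinct values: {0.45 kHz, 1.3 kHz, 6.2 kHz, 7.95 kHz}.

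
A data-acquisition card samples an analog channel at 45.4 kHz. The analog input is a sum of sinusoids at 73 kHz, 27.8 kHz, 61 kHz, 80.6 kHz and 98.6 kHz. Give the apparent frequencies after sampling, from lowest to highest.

7.8 kHz, 10.2 kHz, 15.6 kHz, 17.6 kHz, 17.8 kHz

fs/2 = 22.7 kHz.
73 kHz mod fs = 27.6 kHz.
27.6 kHz > fs/2 = 22.7 kHz, folds to fs − 27.6 kHz = 17.8 kHz.
27.8 kHz > fs/2 = 22.7 kHz, folds to fs − 27.8 kHz = 17.6 kHz.
61 kHz mod fs = 15.6 kHz.
15.6 kHz ≤ fs/2 = 22.7 kHz, appears at 15.6 kHz.
80.6 kHz mod fs = 35.2 kHz.
35.2 kHz > fs/2 = 22.7 kHz, folds to fs − 35.2 kHz = 10.2 kHz.
98.6 kHz mod fs = 7.8 kHz.
7.8 kHz ≤ fs/2 = 22.7 kHz, appears at 7.8 kHz.
Distinct values: {7.8 kHz, 10.2 kHz, 15.6 kHz, 17.6 kHz, 17.8 kHz}.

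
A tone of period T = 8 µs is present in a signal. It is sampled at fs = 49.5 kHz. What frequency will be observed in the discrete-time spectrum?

23.5 kHz

T = 8 µs → f = 1/T = 125 kHz.
125 kHz mod fs = 26 kHz.
26 kHz > fs/2 = 24.75 kHz, folds to fs − 26 kHz = 23.5 kHz.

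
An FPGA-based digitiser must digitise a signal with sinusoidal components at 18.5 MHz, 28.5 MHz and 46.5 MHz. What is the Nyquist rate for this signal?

Highest-frequency component: 46.5 MHz.
Nyquist rate = 2 × 46.5 MHz = 93 MHz.

93 MHz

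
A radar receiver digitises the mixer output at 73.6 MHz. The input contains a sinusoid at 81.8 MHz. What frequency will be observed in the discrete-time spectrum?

8.2 MHz

81.8 MHz mod fs = 8.2 MHz.
8.2 MHz ≤ fs/2 = 36.8 MHz, appears at 8.2 MHz.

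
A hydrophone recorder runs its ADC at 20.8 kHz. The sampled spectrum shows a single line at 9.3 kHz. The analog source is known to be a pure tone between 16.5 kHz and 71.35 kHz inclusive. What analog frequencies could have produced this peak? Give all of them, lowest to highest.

Frequencies that alias to 9.3 kHz are k·fs ± 9.3 kHz for integer k ≥ 0.
k=0: 9.3 kHz.
k=1: 11.5 kHz, 30.1 kHz.
k=2: 32.3 kHz, 50.9 kHz.
k=3: 53.1 kHz, 71.7 kHz.
k=4: 73.9 kHz, 92.5 kHz.
Within [16.5 kHz, 71.35 kHz]: 30.1 kHz, 32.3 kHz, 50.9 kHz, 53.1 kHz.

30.1 kHz, 32.3 kHz, 50.9 kHz, 53.1 kHz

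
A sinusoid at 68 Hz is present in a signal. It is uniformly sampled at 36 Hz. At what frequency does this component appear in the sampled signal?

68 Hz mod fs = 32 Hz.
32 Hz > fs/2 = 18 Hz, folds to fs − 32 Hz = 4 Hz.

4 Hz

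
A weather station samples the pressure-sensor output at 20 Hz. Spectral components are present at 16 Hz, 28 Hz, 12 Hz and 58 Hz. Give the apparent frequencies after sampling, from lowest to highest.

2 Hz, 4 Hz, 8 Hz

fs/2 = 10 Hz.
16 Hz > fs/2 = 10 Hz, folds to fs − 16 Hz = 4 Hz.
28 Hz mod fs = 8 Hz.
8 Hz ≤ fs/2 = 10 Hz, appears at 8 Hz.
12 Hz > fs/2 = 10 Hz, folds to fs − 12 Hz = 8 Hz.
58 Hz mod fs = 18 Hz.
18 Hz > fs/2 = 10 Hz, folds to fs − 18 Hz = 2 Hz.
Distinct values: {2 Hz, 4 Hz, 8 Hz}.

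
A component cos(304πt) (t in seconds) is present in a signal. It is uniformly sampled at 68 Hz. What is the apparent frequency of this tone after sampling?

ω = 304π rad/s → f = ω/(2π) = 152 Hz.
152 Hz mod fs = 16 Hz.
16 Hz ≤ fs/2 = 34 Hz, appears at 16 Hz.

16 Hz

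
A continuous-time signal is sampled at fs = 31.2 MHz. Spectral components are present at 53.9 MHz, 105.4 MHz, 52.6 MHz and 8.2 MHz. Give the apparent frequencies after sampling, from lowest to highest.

fs/2 = 15.6 MHz.
53.9 MHz mod fs = 22.7 MHz.
22.7 MHz > fs/2 = 15.6 MHz, folds to fs − 22.7 MHz = 8.5 MHz.
105.4 MHz mod fs = 11.8 MHz.
11.8 MHz ≤ fs/2 = 15.6 MHz, appears at 11.8 MHz.
52.6 MHz mod fs = 21.4 MHz.
21.4 MHz > fs/2 = 15.6 MHz, folds to fs − 21.4 MHz = 9.8 MHz.
8.2 MHz ≤ fs/2 = 15.6 MHz, passes unchanged.
Distinct values: {8.2 MHz, 8.5 MHz, 9.8 MHz, 11.8 MHz}.

8.2 MHz, 8.5 MHz, 9.8 MHz, 11.8 MHz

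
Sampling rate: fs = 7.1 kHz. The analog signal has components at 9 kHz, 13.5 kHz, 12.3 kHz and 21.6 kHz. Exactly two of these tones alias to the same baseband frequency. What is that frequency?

fs/2 = 3.55 kHz.
9 kHz mod fs = 1.9 kHz.
1.9 kHz ≤ fs/2 = 3.55 kHz, appears at 1.9 kHz.
13.5 kHz mod fs = 6.4 kHz.
6.4 kHz > fs/2 = 3.55 kHz, folds to fs − 6.4 kHz = 0.7 kHz.
12.3 kHz mod fs = 5.2 kHz.
5.2 kHz > fs/2 = 3.55 kHz, folds to fs − 5.2 kHz = 1.9 kHz.
21.6 kHz mod fs = 0.3 kHz.
0.3 kHz ≤ fs/2 = 3.55 kHz, appears at 0.3 kHz.
9 kHz and 12.3 kHz both map to 1.9 kHz.

1.9 kHz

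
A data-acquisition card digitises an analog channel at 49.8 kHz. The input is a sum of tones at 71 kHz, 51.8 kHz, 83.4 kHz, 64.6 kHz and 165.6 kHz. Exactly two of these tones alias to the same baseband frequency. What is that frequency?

16.2 kHz

fs/2 = 24.9 kHz.
71 kHz mod fs = 21.2 kHz.
21.2 kHz ≤ fs/2 = 24.9 kHz, appears at 21.2 kHz.
51.8 kHz mod fs = 2 kHz.
2 kHz ≤ fs/2 = 24.9 kHz, appears at 2 kHz.
83.4 kHz mod fs = 33.6 kHz.
33.6 kHz > fs/2 = 24.9 kHz, folds to fs − 33.6 kHz = 16.2 kHz.
64.6 kHz mod fs = 14.8 kHz.
14.8 kHz ≤ fs/2 = 24.9 kHz, appears at 14.8 kHz.
165.6 kHz mod fs = 16.2 kHz.
16.2 kHz ≤ fs/2 = 24.9 kHz, appears at 16.2 kHz.
83.4 kHz and 165.6 kHz both map to 16.2 kHz.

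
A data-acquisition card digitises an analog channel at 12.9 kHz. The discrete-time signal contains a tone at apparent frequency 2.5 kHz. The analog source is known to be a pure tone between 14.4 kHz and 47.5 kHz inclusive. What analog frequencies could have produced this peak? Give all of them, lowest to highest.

15.4 kHz, 23.3 kHz, 28.3 kHz, 36.2 kHz, 41.2 kHz

Frequencies that alias to 2.5 kHz are k·fs ± 2.5 kHz for integer k ≥ 0.
k=0: 2.5 kHz.
k=1: 10.4 kHz, 15.4 kHz.
k=2: 23.3 kHz, 28.3 kHz.
k=3: 36.2 kHz, 41.2 kHz.
k=4: 49.1 kHz, 54.1 kHz.
Within [14.4 kHz, 47.5 kHz]: 15.4 kHz, 23.3 kHz, 28.3 kHz, 36.2 kHz, 41.2 kHz.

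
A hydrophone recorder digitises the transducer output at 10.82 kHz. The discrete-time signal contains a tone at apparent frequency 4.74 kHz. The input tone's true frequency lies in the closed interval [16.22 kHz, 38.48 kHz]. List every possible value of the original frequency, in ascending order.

16.9 kHz, 26.38 kHz, 27.72 kHz, 37.2 kHz

Frequencies that alias to 4.74 kHz are k·fs ± 4.74 kHz for integer k ≥ 0.
k=0: 4.74 kHz.
k=1: 6.08 kHz, 15.56 kHz.
k=2: 16.9 kHz, 26.38 kHz.
k=3: 27.72 kHz, 37.2 kHz.
k=4: 38.54 kHz, 48.02 kHz.
Within [16.22 kHz, 38.48 kHz]: 16.9 kHz, 26.38 kHz, 27.72 kHz, 37.2 kHz.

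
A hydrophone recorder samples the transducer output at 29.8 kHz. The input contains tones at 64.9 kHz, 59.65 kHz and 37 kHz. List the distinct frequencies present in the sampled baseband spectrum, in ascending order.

fs/2 = 14.9 kHz.
64.9 kHz mod fs = 5.3 kHz.
5.3 kHz ≤ fs/2 = 14.9 kHz, appears at 5.3 kHz.
59.65 kHz mod fs = 0.05 kHz.
0.05 kHz ≤ fs/2 = 14.9 kHz, appears at 0.05 kHz.
37 kHz mod fs = 7.2 kHz.
7.2 kHz ≤ fs/2 = 14.9 kHz, appears at 7.2 kHz.
Distinct values: {0.05 kHz, 5.3 kHz, 7.2 kHz}.

0.05 kHz, 5.3 kHz, 7.2 kHz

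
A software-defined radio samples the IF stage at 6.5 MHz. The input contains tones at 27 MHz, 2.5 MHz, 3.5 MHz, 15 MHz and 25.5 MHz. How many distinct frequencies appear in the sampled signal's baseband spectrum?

5

fs/2 = 3.25 MHz.
27 MHz mod fs = 1 MHz.
1 MHz ≤ fs/2 = 3.25 MHz, appears at 1 MHz.
2.5 MHz ≤ fs/2 = 3.25 MHz, passes unchanged.
3.5 MHz > fs/2 = 3.25 MHz, folds to fs − 3.5 MHz = 3 MHz.
15 MHz mod fs = 2 MHz.
2 MHz ≤ fs/2 = 3.25 MHz, appears at 2 MHz.
25.5 MHz mod fs = 6 MHz.
6 MHz > fs/2 = 3.25 MHz, folds to fs − 6 MHz = 0.5 MHz.
Distinct values: {0.5 MHz, 1 MHz, 2 MHz, 2.5 MHz, 3 MHz} → 5.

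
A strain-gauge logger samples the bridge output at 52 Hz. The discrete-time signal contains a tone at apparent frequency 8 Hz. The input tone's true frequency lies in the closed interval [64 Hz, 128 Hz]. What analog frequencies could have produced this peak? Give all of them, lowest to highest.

96 Hz, 112 Hz

Frequencies that alias to 8 Hz are k·fs ± 8 Hz for integer k ≥ 0.
k=0: 8 Hz.
k=1: 44 Hz, 60 Hz.
k=2: 96 Hz, 112 Hz.
k=3: 148 Hz, 164 Hz.
Within [64 Hz, 128 Hz]: 96 Hz, 112 Hz.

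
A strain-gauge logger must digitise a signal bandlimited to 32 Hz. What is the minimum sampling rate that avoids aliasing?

Nyquist rate = 2 × 32 Hz = 64 Hz.

64 Hz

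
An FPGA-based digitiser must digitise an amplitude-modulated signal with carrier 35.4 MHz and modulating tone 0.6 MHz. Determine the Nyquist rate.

AM sidebands sit at fc ± fm = 34.8 MHz and 36 MHz.
Highest-frequency component: 36 MHz.
Nyquist rate = 2 × 36 MHz = 72 MHz.

72 MHz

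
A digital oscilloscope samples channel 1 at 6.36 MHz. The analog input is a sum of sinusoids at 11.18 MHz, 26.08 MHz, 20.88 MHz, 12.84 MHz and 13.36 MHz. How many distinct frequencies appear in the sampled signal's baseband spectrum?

fs/2 = 3.18 MHz.
11.18 MHz mod fs = 4.82 MHz.
4.82 MHz > fs/2 = 3.18 MHz, folds to fs − 4.82 MHz = 1.54 MHz.
26.08 MHz mod fs = 0.64 MHz.
0.64 MHz ≤ fs/2 = 3.18 MHz, appears at 0.64 MHz.
20.88 MHz mod fs = 1.8 MHz.
1.8 MHz ≤ fs/2 = 3.18 MHz, appears at 1.8 MHz.
12.84 MHz mod fs = 0.12 MHz.
0.12 MHz ≤ fs/2 = 3.18 MHz, appears at 0.12 MHz.
13.36 MHz mod fs = 0.64 MHz.
0.64 MHz ≤ fs/2 = 3.18 MHz, appears at 0.64 MHz.
Distinct values: {0.12 MHz, 0.64 MHz, 1.54 MHz, 1.8 MHz} → 4.

4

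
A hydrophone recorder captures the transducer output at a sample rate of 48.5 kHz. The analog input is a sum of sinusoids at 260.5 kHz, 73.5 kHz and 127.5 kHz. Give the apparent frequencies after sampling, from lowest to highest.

fs/2 = 24.25 kHz.
260.5 kHz mod fs = 18 kHz.
18 kHz ≤ fs/2 = 24.25 kHz, appears at 18 kHz.
73.5 kHz mod fs = 25 kHz.
25 kHz > fs/2 = 24.25 kHz, folds to fs − 25 kHz = 23.5 kHz.
127.5 kHz mod fs = 30.5 kHz.
30.5 kHz > fs/2 = 24.25 kHz, folds to fs − 30.5 kHz = 18 kHz.
Distinct values: {18 kHz, 23.5 kHz}.

18 kHz, 23.5 kHz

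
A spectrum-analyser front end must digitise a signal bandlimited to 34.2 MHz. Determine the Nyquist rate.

68.4 MHz

Nyquist rate = 2 × 34.2 MHz = 68.4 MHz.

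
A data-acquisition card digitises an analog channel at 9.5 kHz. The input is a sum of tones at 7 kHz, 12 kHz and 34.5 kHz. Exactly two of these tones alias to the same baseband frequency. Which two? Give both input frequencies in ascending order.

7 kHz, 12 kHz

fs/2 = 4.75 kHz.
7 kHz > fs/2 = 4.75 kHz, folds to fs − 7 kHz = 2.5 kHz.
12 kHz mod fs = 2.5 kHz.
2.5 kHz ≤ fs/2 = 4.75 kHz, appears at 2.5 kHz.
34.5 kHz mod fs = 6 kHz.
6 kHz > fs/2 = 4.75 kHz, folds to fs − 6 kHz = 3.5 kHz.
7 kHz and 12 kHz both map to 2.5 kHz.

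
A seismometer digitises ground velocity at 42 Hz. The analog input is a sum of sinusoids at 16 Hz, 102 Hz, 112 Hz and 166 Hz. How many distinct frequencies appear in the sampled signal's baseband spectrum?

fs/2 = 21 Hz.
16 Hz ≤ fs/2 = 21 Hz, passes unchanged.
102 Hz mod fs = 18 Hz.
18 Hz ≤ fs/2 = 21 Hz, appears at 18 Hz.
112 Hz mod fs = 28 Hz.
28 Hz > fs/2 = 21 Hz, folds to fs − 28 Hz = 14 Hz.
166 Hz mod fs = 40 Hz.
40 Hz > fs/2 = 21 Hz, folds to fs − 40 Hz = 2 Hz.
Distinct values: {2 Hz, 14 Hz, 16 Hz, 18 Hz} → 4.

4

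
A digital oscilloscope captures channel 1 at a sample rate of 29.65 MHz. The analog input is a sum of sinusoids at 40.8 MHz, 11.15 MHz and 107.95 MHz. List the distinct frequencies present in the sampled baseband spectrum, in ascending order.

10.65 MHz, 11.15 MHz

fs/2 = 14.825 MHz.
40.8 MHz mod fs = 11.15 MHz.
11.15 MHz ≤ fs/2 = 14.825 MHz, appears at 11.15 MHz.
11.15 MHz ≤ fs/2 = 14.825 MHz, passes unchanged.
107.95 MHz mod fs = 19 MHz.
19 MHz > fs/2 = 14.825 MHz, folds to fs − 19 MHz = 10.65 MHz.
Distinct values: {10.65 MHz, 11.15 MHz}.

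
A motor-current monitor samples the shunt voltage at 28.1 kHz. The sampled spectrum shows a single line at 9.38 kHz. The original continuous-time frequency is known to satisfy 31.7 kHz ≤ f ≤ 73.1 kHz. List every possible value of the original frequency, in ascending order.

37.48 kHz, 46.82 kHz, 65.58 kHz

Frequencies that alias to 9.38 kHz are k·fs ± 9.38 kHz for integer k ≥ 0.
k=0: 9.38 kHz.
k=1: 18.72 kHz, 37.48 kHz.
k=2: 46.82 kHz, 65.58 kHz.
k=3: 74.92 kHz, 93.68 kHz.
Within [31.7 kHz, 73.1 kHz]: 37.48 kHz, 46.82 kHz, 65.58 kHz.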